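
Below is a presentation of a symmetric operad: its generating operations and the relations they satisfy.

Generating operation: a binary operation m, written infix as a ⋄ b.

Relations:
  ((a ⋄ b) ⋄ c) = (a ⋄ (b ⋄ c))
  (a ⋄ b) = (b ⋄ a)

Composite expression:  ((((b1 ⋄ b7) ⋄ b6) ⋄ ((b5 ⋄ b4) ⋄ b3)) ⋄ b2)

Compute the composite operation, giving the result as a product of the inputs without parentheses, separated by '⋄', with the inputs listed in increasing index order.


b1 ⋄ b2 ⋄ b3 ⋄ b4 ⋄ b5 ⋄ b6 ⋄ b7

Both nesting and order wash out for m; what remains is which b's occur.
(b1 ⋄ b7) reduces to b1 ⋄ b7
((b1 ⋄ b7) ⋄ b6) reduces to b1 ⋄ b7 ⋄ b6
(b5 ⋄ b4) reduces to b5 ⋄ b4
((b5 ⋄ b4) ⋄ b3) reduces to b5 ⋄ b4 ⋄ b3
(((b1 ⋄ b7) ⋄ b6) ⋄ ((b5 ⋄ b4) ⋄ b3)) reduces to b1 ⋄ b7 ⋄ b6 ⋄ b5 ⋄ b4 ⋄ b3
((((b1 ⋄ b7) ⋄ b6) ⋄ ((b5 ⋄ b4) ⋄ b3)) ⋄ b2) reduces to b1 ⋄ b7 ⋄ b6 ⋄ b5 ⋄ b4 ⋄ b3 ⋄ b2
sorting the factors by input index: b1 ⋄ b2 ⋄ b3 ⋄ b4 ⋄ b5 ⋄ b6 ⋄ b7


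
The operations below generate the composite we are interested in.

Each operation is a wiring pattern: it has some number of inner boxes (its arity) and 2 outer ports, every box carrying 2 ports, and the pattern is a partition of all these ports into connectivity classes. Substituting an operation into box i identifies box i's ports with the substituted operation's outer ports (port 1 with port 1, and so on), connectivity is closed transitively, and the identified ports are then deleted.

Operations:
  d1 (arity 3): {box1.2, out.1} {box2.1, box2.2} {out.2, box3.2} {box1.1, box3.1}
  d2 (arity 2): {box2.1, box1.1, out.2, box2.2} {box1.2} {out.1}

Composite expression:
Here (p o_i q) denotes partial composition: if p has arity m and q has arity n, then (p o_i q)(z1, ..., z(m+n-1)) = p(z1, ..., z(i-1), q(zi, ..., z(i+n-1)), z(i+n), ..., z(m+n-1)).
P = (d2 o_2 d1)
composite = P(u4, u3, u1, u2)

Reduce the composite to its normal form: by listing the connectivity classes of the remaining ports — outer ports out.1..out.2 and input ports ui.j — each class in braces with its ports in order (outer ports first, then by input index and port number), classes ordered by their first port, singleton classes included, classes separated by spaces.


Substituting into d2 glues patterns; closure does the rest.
composing d1 on (u3, u1, u2), with out.j its own outer ports: {out.1, u3.2} {out.2, u2.2} {u1.1, u1.2} {u2.1, u3.1}
composing d2 on (u4, u3, u1, u2), with out.j its own outer ports: {out.1} {out.2, u2.2, u3.2, u4.1} {u1.1, u1.2} {u2.1, u3.1} {u4.2}

{out.1} {out.2, u2.2, u3.2, u4.1} {u1.1, u1.2} {u2.1, u3.1} {u4.2}


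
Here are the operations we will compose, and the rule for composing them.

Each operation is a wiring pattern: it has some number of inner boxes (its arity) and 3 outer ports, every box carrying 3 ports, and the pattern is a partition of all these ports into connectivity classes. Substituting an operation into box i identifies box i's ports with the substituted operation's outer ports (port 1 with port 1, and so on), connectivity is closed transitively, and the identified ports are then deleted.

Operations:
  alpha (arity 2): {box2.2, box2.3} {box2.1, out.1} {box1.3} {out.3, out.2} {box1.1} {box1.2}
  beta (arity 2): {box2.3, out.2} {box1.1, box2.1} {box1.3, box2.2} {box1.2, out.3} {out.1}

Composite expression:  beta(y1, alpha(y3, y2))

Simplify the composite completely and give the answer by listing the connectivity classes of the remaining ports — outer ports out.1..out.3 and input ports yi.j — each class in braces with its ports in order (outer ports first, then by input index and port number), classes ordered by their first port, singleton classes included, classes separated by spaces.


{out.1} {out.2, y1.3} {out.3, y1.2} {y1.1, y2.1} {y2.2, y2.3} {y3.1} {y3.2} {y3.3}

Two ports join when wires chain via beta-identified ports.
stage alpha: inputs (y3, y2), connectivity {out.1, y2.1} {out.2, out.3} {y2.2, y2.3} {y3.1} {y3.2} {y3.3}, out.j its boundary
stage beta: inputs (y1, y3, y2), connectivity {out.1} {out.2, y1.3} {out.3, y1.2} {y1.1, y2.1} {y2.2, y2.3} {y3.1} {y3.2} {y3.3}, out.j its boundary


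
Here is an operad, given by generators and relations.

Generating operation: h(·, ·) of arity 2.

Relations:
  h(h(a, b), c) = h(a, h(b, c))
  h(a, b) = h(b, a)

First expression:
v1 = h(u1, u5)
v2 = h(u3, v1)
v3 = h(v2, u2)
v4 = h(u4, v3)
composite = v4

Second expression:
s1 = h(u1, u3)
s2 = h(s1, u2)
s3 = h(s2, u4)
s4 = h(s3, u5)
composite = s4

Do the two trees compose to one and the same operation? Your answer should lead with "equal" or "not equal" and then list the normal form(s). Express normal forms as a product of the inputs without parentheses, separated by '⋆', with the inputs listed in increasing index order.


In normal form, the first expression is u1 ⋆ u2 ⋆ u3 ⋆ u4 ⋆ u5
In normal form, the second expression is u1 ⋆ u2 ⋆ u3 ⋆ u4 ⋆ u5
Identical normal forms: equal.

equal: each reduces to u1 ⋆ u2 ⋆ u3 ⋆ u4 ⋆ u5


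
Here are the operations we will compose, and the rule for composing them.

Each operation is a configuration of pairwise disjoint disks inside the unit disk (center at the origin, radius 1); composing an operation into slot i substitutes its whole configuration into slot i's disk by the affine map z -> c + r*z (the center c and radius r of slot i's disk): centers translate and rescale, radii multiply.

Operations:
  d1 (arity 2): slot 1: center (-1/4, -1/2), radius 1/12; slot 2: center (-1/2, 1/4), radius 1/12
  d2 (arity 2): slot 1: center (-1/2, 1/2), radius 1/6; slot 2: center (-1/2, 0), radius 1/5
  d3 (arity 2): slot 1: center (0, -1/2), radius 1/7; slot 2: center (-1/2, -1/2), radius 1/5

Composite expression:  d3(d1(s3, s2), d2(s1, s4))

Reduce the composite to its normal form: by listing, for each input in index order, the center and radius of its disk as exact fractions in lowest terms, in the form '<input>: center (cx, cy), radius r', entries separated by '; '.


s1: center (-3/5, -2/5), radius 1/30; s2: center (-1/14, -13/28), radius 1/84; s3: center (-1/28, -4/7), radius 1/84; s4: center (-3/5, -1/2), radius 1/25


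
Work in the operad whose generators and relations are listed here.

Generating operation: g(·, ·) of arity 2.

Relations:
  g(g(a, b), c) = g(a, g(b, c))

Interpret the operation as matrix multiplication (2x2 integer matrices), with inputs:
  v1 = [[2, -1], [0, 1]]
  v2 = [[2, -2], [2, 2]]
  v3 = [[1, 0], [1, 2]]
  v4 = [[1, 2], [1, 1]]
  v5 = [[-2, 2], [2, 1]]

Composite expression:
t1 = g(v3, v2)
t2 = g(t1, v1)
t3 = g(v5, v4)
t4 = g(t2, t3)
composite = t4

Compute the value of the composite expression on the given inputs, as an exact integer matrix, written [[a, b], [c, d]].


[[-12, -28], [-12, -44]]

g(v3, v2) = [[2, -2], [6, 2]]
g(g(v3, v2), v1) = [[4, -4], [12, -4]]
g(v5, v4) = [[0, -2], [3, 5]]
g(g(g(v3, v2), v1), g(v5, v4)) = [[-12, -28], [-12, -44]]


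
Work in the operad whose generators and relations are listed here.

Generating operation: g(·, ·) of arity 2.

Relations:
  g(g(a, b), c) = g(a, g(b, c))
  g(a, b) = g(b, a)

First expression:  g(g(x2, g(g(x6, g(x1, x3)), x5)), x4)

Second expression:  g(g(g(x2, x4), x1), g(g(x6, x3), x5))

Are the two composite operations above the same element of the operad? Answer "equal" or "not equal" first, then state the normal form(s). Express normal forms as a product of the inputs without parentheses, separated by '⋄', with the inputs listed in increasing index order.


Reducing the first expression gives x1 ⋄ x2 ⋄ x3 ⋄ x4 ⋄ x5 ⋄ x6
Reducing the second expression gives x1 ⋄ x2 ⋄ x3 ⋄ x4 ⋄ x5 ⋄ x6
Same normal form: equal.

equal — both sides give x1 ⋄ x2 ⋄ x3 ⋄ x4 ⋄ x5 ⋄ x6


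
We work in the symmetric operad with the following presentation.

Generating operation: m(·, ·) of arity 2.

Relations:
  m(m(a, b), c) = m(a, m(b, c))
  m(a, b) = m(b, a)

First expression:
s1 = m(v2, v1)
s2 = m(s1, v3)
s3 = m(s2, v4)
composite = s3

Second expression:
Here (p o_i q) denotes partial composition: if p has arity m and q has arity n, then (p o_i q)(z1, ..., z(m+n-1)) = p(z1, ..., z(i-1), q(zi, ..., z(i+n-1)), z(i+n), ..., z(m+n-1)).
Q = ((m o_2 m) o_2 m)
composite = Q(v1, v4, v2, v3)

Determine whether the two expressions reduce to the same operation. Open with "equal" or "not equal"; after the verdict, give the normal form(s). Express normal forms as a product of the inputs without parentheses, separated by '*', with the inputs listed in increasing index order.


equal: each reduces to v1 * v2 * v3 * v4

Reducing the first expression gives v1 * v2 * v3 * v4
Reducing the second expression gives v1 * v2 * v3 * v4
The normal forms match — equal.


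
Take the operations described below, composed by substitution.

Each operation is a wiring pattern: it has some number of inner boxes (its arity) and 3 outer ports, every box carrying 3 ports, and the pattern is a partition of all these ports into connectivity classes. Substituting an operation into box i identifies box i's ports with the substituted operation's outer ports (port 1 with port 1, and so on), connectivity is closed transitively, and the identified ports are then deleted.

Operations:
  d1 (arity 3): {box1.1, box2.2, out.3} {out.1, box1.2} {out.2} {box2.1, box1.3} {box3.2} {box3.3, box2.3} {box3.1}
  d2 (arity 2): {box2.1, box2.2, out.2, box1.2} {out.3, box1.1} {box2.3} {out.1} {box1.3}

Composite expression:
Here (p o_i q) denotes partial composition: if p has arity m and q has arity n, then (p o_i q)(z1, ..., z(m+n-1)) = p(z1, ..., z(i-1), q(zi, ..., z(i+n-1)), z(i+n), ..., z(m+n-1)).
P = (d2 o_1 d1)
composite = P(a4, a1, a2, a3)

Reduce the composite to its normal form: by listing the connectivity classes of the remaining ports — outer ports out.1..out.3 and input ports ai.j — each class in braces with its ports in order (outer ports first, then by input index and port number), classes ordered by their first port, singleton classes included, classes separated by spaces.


{out.1} {out.2, a3.1, a3.2} {out.3, a4.2} {a1.1, a4.3} {a1.2, a4.1} {a1.3, a2.3} {a2.1} {a2.2} {a3.3}

After gluing at d2, chains via deleted ports link the a-ports.
through d1, on inputs (a4, a1, a2): {out.1, a4.2} {out.2} {out.3, a1.2, a4.1} {a1.1, a4.3} {a1.3, a2.3} {a2.1} {a2.2} (out.j = stage outer ports)
through d2, on inputs (a4, a1, a2, a3): {out.1} {out.2, a3.1, a3.2} {out.3, a4.2} {a1.1, a4.3} {a1.2, a4.1} {a1.3, a2.3} {a2.1} {a2.2} {a3.3} (out.j = stage outer ports)


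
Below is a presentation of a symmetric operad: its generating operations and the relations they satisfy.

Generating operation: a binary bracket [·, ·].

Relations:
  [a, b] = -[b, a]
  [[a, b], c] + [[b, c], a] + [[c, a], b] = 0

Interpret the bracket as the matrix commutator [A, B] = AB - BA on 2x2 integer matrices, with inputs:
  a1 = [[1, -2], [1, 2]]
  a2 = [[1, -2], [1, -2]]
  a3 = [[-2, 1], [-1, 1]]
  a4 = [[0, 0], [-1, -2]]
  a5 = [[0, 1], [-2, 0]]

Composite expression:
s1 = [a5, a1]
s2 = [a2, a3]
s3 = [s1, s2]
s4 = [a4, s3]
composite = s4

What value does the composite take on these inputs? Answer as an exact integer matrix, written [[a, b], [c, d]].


[[16, 32], [-20, -16]]

[a5, a1] = [[-3, 1], [2, 3]]
[a2, a3] = [[1, -3], [0, -1]]
[[a5, a1], [a2, a3]] = [[6, 16], [4, -6]]
[a4, [[a5, a1], [a2, a3]]] = [[16, 32], [-20, -16]]


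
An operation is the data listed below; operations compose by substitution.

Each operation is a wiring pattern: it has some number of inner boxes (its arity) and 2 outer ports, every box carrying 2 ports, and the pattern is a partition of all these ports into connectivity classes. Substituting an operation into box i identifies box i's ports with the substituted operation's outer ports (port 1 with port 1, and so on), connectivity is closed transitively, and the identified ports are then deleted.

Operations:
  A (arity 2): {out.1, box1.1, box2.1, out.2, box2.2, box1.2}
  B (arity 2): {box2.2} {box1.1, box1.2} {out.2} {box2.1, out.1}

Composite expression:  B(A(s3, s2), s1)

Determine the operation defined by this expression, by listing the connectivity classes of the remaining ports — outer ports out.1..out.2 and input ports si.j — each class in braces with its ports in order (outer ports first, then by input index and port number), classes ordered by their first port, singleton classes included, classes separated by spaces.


{out.1, s1.1} {out.2} {s1.2} {s2.1, s2.2, s3.1, s3.2}

Reachability decides: close wires over B-identified ports.
A over (s3, s2) gives {out.1, out.2, s2.1, s2.2, s3.1, s3.2}, out.j being that stage's outer ports
B over (s3, s2, s1) gives {out.1, s1.1} {out.2} {s1.2} {s2.1, s2.2, s3.1, s3.2}, out.j being that stage's outer ports


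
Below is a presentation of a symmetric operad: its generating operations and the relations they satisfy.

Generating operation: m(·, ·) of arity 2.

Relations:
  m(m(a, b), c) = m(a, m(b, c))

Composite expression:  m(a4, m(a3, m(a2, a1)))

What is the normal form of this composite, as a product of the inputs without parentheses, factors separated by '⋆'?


a4 ⋆ a3 ⋆ a2 ⋆ a1


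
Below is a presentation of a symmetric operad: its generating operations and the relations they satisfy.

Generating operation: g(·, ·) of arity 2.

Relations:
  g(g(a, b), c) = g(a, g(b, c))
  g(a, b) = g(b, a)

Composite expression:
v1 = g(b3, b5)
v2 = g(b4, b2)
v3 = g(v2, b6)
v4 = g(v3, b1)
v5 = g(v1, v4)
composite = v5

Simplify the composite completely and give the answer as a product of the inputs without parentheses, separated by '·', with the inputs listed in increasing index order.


Shape and order are irrelevant to g; the b-input set decides.
g(b3, b5) reduces to b3 · b5
g(b4, b2) reduces to b4 · b2
g(g(b4, b2), b6) reduces to b4 · b2 · b6
g(g(g(b4, b2), b6), b1) reduces to b4 · b2 · b6 · b1
g(g(b3, b5), g(g(g(b4, b2), b6), b1)) reduces to b3 · b5 · b4 · b2 · b6 · b1
the factors in increasing index order: b1 · b2 · b3 · b4 · b5 · b6

b1 · b2 · b3 · b4 · b5 · b6


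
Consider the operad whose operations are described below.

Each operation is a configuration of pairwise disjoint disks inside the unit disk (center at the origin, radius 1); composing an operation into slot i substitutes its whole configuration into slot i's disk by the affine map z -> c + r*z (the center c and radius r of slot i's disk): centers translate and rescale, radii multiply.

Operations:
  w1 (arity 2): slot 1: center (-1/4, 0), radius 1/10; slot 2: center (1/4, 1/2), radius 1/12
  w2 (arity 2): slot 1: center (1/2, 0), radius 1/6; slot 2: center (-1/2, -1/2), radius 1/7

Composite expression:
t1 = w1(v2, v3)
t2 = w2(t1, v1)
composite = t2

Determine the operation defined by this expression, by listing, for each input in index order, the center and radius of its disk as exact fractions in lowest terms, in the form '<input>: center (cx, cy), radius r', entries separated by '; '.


v1: center (-1/2, -1/2), radius 1/7; v2: center (11/24, 0), radius 1/60; v3: center (13/24, 1/12), radius 1/72

Nesting under w2 composes maps z -> c + r*z down each v-path.
input v2: applying the 2 nested substitutions gives center (11/24, 0), radius 1/60
input v3: applying the 2 nested substitutions gives center (13/24, 1/12), radius 1/72
input v1: applying the 1 nested substitution gives center (-1/2, -1/2), radius 1/7


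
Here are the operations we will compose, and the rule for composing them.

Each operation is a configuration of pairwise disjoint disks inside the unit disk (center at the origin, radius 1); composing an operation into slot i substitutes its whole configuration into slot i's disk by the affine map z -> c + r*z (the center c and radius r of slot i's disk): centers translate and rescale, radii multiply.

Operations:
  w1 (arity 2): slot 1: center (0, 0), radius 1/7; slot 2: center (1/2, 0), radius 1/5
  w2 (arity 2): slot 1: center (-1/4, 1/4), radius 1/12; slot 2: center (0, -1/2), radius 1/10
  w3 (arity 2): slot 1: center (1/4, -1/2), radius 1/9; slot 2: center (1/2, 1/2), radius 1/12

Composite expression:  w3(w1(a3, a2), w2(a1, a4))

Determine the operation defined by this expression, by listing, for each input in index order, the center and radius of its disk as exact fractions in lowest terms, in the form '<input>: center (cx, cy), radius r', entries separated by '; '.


a1: center (23/48, 25/48), radius 1/144; a2: center (11/36, -1/2), radius 1/45; a3: center (1/4, -1/2), radius 1/63; a4: center (1/2, 11/24), radius 1/120

Below w3, radii multiply path by path; the a-disk centers shift.
for a3, the 2-step affine chain lands on center (1/4, -1/2), radius 1/63
for a2, the 2-step affine chain lands on center (11/36, -1/2), radius 1/45
for a1, the 2-step affine chain lands on center (23/48, 25/48), radius 1/144
for a4, the 2-step affine chain lands on center (1/2, 11/24), radius 1/120


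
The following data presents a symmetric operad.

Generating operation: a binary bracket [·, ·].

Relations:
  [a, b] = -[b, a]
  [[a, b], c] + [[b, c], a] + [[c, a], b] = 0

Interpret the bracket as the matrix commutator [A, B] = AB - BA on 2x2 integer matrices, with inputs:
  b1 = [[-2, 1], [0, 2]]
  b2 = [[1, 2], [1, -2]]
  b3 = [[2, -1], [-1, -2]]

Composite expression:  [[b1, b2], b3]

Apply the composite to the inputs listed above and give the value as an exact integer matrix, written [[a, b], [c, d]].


[b1, b2] = [[1, -11], [4, -1]]
[[b1, b2], b3] = [[15, 42], [18, -15]]

[[15, 42], [18, -15]]


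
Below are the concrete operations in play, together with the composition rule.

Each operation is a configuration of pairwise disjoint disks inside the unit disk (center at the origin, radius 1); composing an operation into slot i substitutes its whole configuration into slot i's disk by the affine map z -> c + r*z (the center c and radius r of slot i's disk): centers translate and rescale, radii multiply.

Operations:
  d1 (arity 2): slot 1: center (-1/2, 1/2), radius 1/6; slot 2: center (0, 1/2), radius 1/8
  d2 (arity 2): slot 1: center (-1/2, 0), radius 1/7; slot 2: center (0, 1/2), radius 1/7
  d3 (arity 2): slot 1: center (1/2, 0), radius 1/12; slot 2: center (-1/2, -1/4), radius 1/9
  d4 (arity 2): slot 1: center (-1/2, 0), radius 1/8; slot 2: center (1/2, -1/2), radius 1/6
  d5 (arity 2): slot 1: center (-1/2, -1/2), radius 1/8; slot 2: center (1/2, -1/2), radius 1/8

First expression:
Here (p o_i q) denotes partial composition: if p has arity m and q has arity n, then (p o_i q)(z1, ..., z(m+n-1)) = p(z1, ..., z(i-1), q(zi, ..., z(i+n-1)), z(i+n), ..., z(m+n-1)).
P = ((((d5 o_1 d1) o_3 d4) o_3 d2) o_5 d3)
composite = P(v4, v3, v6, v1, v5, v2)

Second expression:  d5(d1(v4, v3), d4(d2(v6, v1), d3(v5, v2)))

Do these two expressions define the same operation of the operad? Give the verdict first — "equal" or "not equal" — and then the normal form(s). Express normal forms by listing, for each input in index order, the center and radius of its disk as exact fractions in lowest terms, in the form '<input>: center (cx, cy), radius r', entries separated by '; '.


equal — both sides give v1: center (7/16, -63/128), radius 1/448; v2: center (53/96, -109/192), radius 1/432; v3: center (-1/2, -7/16), radius 1/64; v4: center (-9/16, -7/16), radius 1/48; v5: center (55/96, -9/16), radius 1/576; v6: center (55/128, -1/2), radius 1/448


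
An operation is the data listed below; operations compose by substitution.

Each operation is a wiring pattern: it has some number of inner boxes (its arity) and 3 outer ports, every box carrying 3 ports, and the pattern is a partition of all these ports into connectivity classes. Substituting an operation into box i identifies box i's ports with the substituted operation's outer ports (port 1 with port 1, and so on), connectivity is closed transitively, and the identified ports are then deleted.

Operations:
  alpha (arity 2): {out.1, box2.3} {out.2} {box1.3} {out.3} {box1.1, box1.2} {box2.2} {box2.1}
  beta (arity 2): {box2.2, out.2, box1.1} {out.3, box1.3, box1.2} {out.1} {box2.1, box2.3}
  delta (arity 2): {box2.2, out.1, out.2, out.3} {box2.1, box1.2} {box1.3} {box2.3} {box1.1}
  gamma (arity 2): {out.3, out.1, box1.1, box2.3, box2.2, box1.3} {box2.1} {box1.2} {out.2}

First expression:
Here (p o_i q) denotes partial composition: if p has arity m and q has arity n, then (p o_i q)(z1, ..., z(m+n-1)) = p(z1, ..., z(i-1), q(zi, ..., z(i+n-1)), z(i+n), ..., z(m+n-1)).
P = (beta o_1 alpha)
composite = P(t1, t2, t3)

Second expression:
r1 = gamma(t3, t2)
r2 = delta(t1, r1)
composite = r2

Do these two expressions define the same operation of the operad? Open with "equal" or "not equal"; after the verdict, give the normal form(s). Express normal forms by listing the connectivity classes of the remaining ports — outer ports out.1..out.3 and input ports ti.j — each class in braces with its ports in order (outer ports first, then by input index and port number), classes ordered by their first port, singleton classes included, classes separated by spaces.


not equal; the first gives {out.1} {out.2, t2.3, t3.2} {out.3} {t1.1, t1.2} {t1.3} {t2.1} {t2.2} {t3.1, t3.3} and the second {out.1, out.2, out.3} {t1.1} {t1.2, t2.2, t2.3, t3.1, t3.3} {t1.3} {t2.1} {t3.2}

In normal form, the first expression is {out.1} {out.2, t2.3, t3.2} {out.3} {t1.1, t1.2} {t1.3} {t2.1} {t2.2} {t3.1, t3.3}
In normal form, the second expression is {out.1, out.2, out.3} {t1.1} {t1.2, t2.2, t2.3, t3.1, t3.3} {t1.3} {t2.1} {t3.2}
Distinct normal forms: not equal.


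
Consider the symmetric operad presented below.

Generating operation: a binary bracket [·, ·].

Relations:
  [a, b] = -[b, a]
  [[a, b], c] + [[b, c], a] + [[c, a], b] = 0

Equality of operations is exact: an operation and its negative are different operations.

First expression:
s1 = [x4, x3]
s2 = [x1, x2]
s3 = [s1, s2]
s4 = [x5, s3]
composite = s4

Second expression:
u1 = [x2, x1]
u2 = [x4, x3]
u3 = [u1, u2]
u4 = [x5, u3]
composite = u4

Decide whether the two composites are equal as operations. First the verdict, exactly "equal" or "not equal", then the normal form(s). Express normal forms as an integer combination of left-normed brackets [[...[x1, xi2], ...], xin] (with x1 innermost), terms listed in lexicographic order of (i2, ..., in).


equal: each reduces to -[[[[x1, x2], x3], x4], x5] + [[[[x1, x2], x4], x3], x5]


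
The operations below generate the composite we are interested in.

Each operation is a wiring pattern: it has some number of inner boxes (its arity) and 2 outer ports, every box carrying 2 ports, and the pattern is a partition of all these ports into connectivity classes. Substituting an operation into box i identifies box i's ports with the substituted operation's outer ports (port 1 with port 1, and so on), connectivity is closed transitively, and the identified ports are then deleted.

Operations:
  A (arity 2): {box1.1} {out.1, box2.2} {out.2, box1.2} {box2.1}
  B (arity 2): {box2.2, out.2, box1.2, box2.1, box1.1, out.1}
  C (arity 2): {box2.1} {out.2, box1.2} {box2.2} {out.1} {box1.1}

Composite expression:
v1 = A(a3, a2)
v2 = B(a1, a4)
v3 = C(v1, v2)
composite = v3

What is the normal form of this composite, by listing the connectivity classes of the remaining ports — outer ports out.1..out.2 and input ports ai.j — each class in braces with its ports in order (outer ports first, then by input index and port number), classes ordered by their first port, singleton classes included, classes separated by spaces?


{out.1} {out.2, a3.2} {a1.1, a1.2, a4.1, a4.2} {a2.1} {a2.2} {a3.1}

Two ports join when wires chain via C-identified ports.
after A, the pattern on (a3, a2) reads {out.1, a2.2} {out.2, a3.2} {a2.1} {a3.1} (out.j = its outer ports)
after B, the pattern on (a1, a4) reads {out.1, out.2, a1.1, a1.2, a4.1, a4.2} (out.j = its outer ports)
after C, the pattern on (a3, a2, a1, a4) reads {out.1} {out.2, a3.2} {a1.1, a1.2, a4.1, a4.2} {a2.1} {a2.2} {a3.1} (out.j = its outer ports)


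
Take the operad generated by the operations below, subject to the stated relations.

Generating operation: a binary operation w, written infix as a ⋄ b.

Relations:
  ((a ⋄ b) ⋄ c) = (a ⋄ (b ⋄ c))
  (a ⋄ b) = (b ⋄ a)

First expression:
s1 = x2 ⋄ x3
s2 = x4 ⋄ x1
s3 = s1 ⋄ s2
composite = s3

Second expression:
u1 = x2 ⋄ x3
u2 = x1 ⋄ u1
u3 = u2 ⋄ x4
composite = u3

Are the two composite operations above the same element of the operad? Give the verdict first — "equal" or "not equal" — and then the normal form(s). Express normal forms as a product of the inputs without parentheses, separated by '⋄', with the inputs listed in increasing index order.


The first expression, normalized: x1 ⋄ x2 ⋄ x3 ⋄ x4
The second expression, normalized: x1 ⋄ x2 ⋄ x3 ⋄ x4
The normal forms match — equal.

equal — both sides give x1 ⋄ x2 ⋄ x3 ⋄ x4


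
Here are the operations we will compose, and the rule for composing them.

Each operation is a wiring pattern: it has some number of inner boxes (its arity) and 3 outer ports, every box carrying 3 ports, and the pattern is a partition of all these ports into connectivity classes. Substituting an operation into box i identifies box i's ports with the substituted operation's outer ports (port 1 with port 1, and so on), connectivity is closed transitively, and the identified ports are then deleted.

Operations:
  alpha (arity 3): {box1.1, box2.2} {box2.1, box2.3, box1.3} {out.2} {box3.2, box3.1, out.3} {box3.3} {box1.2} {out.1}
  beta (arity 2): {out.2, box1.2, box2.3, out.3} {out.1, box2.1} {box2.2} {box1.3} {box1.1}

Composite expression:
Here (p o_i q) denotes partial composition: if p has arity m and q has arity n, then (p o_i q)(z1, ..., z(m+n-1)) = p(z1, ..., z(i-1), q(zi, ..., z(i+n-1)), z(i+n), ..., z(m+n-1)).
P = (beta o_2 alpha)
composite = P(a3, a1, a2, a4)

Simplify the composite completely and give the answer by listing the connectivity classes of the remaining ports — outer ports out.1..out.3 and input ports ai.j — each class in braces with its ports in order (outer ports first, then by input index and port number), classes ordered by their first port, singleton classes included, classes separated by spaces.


{out.1} {out.2, out.3, a3.2, a4.1, a4.2} {a1.1, a2.2} {a1.2} {a1.3, a2.1, a2.3} {a3.1} {a3.3} {a4.3}

Two ports join when wires chain via beta-identified ports.
after alpha, the pattern on (a1, a2, a4) reads {out.1} {out.2} {out.3, a4.1, a4.2} {a1.1, a2.2} {a1.2} {a1.3, a2.1, a2.3} {a4.3} (out.j = its outer ports)
after beta, the pattern on (a3, a1, a2, a4) reads {out.1} {out.2, out.3, a3.2, a4.1, a4.2} {a1.1, a2.2} {a1.2} {a1.3, a2.1, a2.3} {a3.1} {a3.3} {a4.3} (out.j = its outer ports)


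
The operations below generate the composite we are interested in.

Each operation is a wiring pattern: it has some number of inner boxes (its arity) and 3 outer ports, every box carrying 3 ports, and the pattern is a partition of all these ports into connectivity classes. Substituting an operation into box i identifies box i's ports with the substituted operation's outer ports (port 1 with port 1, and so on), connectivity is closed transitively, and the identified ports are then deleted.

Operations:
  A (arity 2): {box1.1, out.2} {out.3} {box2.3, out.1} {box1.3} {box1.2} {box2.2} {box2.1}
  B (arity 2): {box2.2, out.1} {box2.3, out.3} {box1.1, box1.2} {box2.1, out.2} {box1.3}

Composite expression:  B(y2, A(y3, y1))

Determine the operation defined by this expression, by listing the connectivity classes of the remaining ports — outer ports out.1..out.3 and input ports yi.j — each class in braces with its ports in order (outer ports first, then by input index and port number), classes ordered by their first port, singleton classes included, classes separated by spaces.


{out.1, y3.1} {out.2, y1.3} {out.3} {y1.1} {y1.2} {y2.1, y2.2} {y2.3} {y3.2} {y3.3}

Reachability decides: close wires over B-identified ports.
stage A: inputs (y3, y1), connectivity {out.1, y1.3} {out.2, y3.1} {out.3} {y1.1} {y1.2} {y3.2} {y3.3}, out.j its boundary
stage B: inputs (y2, y3, y1), connectivity {out.1, y3.1} {out.2, y1.3} {out.3} {y1.1} {y1.2} {y2.1, y2.2} {y2.3} {y3.2} {y3.3}, out.j its boundary


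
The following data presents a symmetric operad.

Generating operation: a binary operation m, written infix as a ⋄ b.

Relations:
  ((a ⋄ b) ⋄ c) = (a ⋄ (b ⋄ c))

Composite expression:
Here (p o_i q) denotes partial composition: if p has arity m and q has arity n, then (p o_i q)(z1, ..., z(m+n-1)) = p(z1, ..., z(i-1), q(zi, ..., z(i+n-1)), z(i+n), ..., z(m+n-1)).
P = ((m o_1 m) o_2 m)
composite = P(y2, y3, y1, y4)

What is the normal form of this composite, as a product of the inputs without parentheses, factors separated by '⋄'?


y2 ⋄ y3 ⋄ y1 ⋄ y4

All parenthesizations of m agree; list the y-inputs left to right.
(y3 ⋄ y1) unparenthesizes to y3 ⋄ y1
(y2 ⋄ (y3 ⋄ y1)) unparenthesizes to y2 ⋄ y3 ⋄ y1
((y2 ⋄ (y3 ⋄ y1)) ⋄ y4) unparenthesizes to y2 ⋄ y3 ⋄ y1 ⋄ y4


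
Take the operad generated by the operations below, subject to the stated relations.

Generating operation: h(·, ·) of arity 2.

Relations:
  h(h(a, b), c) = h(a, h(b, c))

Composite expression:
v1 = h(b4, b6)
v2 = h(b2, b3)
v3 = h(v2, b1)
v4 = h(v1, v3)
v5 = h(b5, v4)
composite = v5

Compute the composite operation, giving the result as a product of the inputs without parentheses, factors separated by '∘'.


b5 ∘ b4 ∘ b6 ∘ b2 ∘ b3 ∘ b1


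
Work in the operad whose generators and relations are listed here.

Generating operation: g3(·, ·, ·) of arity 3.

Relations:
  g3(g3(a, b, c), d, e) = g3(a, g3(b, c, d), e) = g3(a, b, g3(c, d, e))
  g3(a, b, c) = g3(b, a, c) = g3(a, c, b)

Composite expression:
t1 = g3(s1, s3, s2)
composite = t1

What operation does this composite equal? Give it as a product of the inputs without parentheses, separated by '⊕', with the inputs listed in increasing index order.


s1 ⊕ s2 ⊕ s3

With g3 associative and commutative, the s-input set is all that matters.
g3(s1, s3, s2) spells out as s1 ⊕ s3 ⊕ s2
reordering the factors by index: s1 ⊕ s2 ⊕ s3


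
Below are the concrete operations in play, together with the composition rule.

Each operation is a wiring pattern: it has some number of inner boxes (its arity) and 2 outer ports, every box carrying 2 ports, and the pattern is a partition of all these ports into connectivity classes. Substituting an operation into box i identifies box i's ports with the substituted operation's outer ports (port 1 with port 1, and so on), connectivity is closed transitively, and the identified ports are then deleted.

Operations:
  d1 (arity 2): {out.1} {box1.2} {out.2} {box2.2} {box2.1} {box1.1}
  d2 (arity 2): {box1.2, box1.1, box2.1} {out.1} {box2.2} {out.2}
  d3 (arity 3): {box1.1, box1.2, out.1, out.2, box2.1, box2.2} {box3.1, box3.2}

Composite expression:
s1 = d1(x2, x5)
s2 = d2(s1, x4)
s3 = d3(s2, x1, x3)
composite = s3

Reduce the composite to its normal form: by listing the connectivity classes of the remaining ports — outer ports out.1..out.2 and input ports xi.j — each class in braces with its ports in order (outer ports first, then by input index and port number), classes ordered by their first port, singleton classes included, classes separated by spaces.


{out.1, out.2, x1.1, x1.2} {x2.1} {x2.2} {x3.1, x3.2} {x4.1} {x4.2} {x5.1} {x5.2}


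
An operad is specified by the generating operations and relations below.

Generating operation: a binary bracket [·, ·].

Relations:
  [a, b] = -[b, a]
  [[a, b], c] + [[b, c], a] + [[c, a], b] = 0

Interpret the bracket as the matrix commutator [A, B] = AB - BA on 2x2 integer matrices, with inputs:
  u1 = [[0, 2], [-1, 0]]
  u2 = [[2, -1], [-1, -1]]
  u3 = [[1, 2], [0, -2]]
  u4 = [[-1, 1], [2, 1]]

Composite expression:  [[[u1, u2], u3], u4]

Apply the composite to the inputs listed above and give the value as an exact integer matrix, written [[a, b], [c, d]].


[[21, 24], [-6, -21]]

[u1, u2] = [[-3, -6], [-3, 3]]
[[u1, u2], u3] = [[6, 6], [-9, -6]]
[[[u1, u2], u3], u4] = [[21, 24], [-6, -21]]


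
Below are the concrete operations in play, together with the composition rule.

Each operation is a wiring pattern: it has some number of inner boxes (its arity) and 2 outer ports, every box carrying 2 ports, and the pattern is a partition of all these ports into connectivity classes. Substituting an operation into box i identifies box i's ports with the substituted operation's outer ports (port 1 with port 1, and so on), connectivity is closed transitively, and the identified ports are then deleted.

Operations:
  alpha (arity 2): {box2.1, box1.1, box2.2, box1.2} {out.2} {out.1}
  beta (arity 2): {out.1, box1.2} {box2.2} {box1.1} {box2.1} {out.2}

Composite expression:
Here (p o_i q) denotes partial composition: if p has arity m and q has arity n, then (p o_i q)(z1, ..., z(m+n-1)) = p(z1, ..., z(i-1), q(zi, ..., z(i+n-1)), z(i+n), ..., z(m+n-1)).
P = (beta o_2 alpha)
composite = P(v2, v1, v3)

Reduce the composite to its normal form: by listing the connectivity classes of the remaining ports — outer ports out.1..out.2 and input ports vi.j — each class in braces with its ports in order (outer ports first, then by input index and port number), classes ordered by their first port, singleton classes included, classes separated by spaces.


{out.1, v2.2} {out.2} {v1.1, v1.2, v3.1, v3.2} {v2.1}

Treat the ports identified at beta as solder joints: merge, then drop.
stage alpha: inputs (v1, v3), connectivity {out.1} {out.2} {v1.1, v1.2, v3.1, v3.2}, out.j its boundary
stage beta: inputs (v2, v1, v3), connectivity {out.1, v2.2} {out.2} {v1.1, v1.2, v3.1, v3.2} {v2.1}, out.j its boundary


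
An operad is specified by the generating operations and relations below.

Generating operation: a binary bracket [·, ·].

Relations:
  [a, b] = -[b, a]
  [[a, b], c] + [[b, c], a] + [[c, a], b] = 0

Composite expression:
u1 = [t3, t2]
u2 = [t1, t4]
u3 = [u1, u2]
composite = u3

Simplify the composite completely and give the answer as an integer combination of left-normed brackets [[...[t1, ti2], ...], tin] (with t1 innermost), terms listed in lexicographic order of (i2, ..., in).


[[[t1, t4], t2], t3] - [[[t1, t4], t3], t2]

Expand each bracket as ab - ba; the t1-initial words give the coefficients.
Composite bracket: [[t3, t2], [t1, t4]]
Expanding via [a, b] = ab - ba: 8 signed words (2^3 = 8).
Words beginning with t1 determine it all:
  t1t4t2t3 appears with sign +1, giving the term +[[[t1, t4], t2], t3]
  t1t4t3t2 appears with sign -1, giving the term -[[[t1, t4], t3], t2]


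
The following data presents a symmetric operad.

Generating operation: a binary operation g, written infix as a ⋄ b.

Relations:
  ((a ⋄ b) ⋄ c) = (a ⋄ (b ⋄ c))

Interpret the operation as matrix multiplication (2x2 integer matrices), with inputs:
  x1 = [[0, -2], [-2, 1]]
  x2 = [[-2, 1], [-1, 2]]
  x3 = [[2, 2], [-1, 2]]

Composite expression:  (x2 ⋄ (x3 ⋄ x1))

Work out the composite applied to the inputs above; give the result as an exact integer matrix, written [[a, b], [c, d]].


(x3 ⋄ x1) = [[-4, -2], [-4, 4]]
(x2 ⋄ (x3 ⋄ x1)) = [[4, 8], [-4, 10]]

[[4, 8], [-4, 10]]


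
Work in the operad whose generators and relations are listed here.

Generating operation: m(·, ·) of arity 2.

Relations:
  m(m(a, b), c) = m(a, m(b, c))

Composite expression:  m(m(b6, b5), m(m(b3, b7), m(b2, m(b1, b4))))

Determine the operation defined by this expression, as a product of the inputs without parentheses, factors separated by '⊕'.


Key point: m is associative — brackets drop, the b-order remains.
m(b6, b5) spells out as b6 ⊕ b5
m(b3, b7) spells out as b3 ⊕ b7
m(b1, b4) spells out as b1 ⊕ b4
m(b2, m(b1, b4)) spells out as b2 ⊕ b1 ⊕ b4
m(m(b3, b7), m(b2, m(b1, b4))) spells out as b3 ⊕ b7 ⊕ b2 ⊕ b1 ⊕ b4
m(m(b6, b5), m(m(b3, b7), m(b2, m(b1, b4)))) spells out as b6 ⊕ b5 ⊕ b3 ⊕ b7 ⊕ b2 ⊕ b1 ⊕ b4

b6 ⊕ b5 ⊕ b3 ⊕ b7 ⊕ b2 ⊕ b1 ⊕ b4


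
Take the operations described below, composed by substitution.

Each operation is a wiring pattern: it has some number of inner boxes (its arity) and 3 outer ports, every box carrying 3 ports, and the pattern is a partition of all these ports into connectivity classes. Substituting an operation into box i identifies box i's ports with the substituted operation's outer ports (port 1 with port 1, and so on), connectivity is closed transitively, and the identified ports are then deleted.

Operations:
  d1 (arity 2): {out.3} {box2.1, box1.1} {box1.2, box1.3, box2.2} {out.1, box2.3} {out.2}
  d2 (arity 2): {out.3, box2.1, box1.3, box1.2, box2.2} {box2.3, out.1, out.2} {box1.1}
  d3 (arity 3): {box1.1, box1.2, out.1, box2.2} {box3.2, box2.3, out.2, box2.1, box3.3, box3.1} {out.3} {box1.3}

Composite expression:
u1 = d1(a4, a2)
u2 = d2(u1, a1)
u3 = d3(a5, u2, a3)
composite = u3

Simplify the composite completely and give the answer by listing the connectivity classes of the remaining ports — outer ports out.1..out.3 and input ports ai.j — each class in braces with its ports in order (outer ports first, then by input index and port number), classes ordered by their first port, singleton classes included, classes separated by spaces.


{out.1, out.2, a1.1, a1.2, a1.3, a3.1, a3.2, a3.3, a5.1, a5.2} {out.3} {a2.1, a4.1} {a2.2, a4.2, a4.3} {a2.3} {a5.3}

Reachability decides: close wires over d3-identified ports.
d1 over (a4, a2) gives {out.1, a2.3} {out.2} {out.3} {a2.1, a4.1} {a2.2, a4.2, a4.3}, out.j being that stage's outer ports
d2 over (a4, a2, a1) gives {out.1, out.2, a1.3} {out.3, a1.1, a1.2} {a2.1, a4.1} {a2.2, a4.2, a4.3} {a2.3}, out.j being that stage's outer ports
d3 over (a5, a4, a2, a1, a3) gives {out.1, out.2, a1.1, a1.2, a1.3, a3.1, a3.2, a3.3, a5.1, a5.2} {out.3} {a2.1, a4.1} {a2.2, a4.2, a4.3} {a2.3} {a5.3}, out.j being that stage's outer ports


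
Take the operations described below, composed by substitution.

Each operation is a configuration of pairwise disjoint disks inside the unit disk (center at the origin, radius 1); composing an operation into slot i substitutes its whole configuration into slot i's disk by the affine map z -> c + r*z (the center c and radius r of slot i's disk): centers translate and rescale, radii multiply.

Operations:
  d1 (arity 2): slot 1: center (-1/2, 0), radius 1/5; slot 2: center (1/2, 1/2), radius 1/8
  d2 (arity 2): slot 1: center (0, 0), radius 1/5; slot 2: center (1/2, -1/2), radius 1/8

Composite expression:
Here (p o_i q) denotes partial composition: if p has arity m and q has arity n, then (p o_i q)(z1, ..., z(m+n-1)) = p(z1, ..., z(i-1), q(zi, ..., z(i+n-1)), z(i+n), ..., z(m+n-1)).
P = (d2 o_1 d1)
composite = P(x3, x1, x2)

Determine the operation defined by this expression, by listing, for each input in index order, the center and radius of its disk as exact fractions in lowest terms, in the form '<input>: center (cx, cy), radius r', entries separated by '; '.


x1: center (1/10, 1/10), radius 1/40; x2: center (1/2, -1/2), radius 1/8; x3: center (-1/10, 0), radius 1/25


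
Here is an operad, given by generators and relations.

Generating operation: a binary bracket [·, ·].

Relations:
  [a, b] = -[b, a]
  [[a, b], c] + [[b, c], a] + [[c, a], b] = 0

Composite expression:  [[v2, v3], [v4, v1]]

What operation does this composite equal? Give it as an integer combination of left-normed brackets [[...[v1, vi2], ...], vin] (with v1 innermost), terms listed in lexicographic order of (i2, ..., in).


[[[v1, v4], v2], v3] - [[[v1, v4], v3], v2]


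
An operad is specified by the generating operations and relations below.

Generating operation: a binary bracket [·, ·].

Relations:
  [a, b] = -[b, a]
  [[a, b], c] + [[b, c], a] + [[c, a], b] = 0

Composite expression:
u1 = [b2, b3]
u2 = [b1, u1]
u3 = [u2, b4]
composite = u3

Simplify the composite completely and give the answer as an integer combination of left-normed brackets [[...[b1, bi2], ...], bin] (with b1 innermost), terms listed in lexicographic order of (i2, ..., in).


In the tensor algebra, words opening b1 carry the b1-anchored form.
Composite bracket: [[b1, [b2, b3]], b4]
Applying ab - ba throughout gives 8 signed words (2^3 = 8).
The b1-initial words carry the normal form:
  sign of b1b2b3b4 is +1, so it contributes +[[[b1, b2], b3], b4]
  sign of b1b3b2b4 is -1, so it contributes -[[[b1, b3], b2], b4]

[[[b1, b2], b3], b4] - [[[b1, b3], b2], b4]
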